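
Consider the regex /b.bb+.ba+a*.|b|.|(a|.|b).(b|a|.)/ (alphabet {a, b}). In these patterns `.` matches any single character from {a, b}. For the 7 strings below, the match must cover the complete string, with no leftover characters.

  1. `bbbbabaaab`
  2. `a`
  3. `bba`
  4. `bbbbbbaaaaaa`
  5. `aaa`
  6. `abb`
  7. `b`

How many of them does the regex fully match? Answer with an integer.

7

1 → match
2 → match
3 → match
4 → match
5 → match
6 → match
7 → match
Total matched: 7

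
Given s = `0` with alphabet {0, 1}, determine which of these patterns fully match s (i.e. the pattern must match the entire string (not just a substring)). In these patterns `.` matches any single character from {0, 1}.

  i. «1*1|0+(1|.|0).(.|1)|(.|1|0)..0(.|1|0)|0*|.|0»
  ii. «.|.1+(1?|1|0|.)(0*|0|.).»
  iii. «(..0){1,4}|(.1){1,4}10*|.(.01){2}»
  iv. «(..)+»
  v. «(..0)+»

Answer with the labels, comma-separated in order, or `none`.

i → match
ii → match
iii → no match
iv → no match
v → no match

i, ii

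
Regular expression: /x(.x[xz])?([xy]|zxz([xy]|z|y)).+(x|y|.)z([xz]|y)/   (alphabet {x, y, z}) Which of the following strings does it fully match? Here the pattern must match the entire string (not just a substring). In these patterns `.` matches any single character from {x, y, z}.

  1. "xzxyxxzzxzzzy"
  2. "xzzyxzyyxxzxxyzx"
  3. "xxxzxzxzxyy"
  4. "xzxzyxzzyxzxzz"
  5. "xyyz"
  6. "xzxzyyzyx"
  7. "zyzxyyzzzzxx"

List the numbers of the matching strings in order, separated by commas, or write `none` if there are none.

1 → no match
2 → no match
3. "xxxzxzxzxyy" → no match
4 → match
5. "xyyz" → no match
6. "xzxzyyzyx" → no match
7. "zyzxyyzzzzxx" → no match — must start with "x"

4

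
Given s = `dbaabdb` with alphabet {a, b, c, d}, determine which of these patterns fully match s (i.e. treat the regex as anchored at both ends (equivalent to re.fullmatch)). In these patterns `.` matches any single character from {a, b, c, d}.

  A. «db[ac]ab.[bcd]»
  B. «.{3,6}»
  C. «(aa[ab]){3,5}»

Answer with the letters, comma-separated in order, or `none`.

A

A → match
B → no match
C → no match — must start with `aa`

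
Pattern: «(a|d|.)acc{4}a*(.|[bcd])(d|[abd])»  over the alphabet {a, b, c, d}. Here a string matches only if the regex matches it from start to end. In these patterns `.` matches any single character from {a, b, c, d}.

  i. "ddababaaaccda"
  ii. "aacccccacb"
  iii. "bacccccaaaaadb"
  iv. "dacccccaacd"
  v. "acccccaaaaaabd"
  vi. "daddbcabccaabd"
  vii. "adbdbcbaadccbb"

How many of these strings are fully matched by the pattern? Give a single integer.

i → no match
ii. "aacccccacb" → match
iii → match
iv. "dacccccaacd" → match
v → no match
vi → no match
vii → no match
Total matched: 3

3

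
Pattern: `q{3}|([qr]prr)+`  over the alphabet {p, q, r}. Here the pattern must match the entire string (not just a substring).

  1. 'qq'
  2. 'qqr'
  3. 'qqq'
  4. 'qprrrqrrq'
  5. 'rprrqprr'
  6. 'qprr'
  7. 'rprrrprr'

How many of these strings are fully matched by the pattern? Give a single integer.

1 → no match
2 → no match
3 → match
4 → no match
5 → match
6 → match
7 → match
Total matched: 4

4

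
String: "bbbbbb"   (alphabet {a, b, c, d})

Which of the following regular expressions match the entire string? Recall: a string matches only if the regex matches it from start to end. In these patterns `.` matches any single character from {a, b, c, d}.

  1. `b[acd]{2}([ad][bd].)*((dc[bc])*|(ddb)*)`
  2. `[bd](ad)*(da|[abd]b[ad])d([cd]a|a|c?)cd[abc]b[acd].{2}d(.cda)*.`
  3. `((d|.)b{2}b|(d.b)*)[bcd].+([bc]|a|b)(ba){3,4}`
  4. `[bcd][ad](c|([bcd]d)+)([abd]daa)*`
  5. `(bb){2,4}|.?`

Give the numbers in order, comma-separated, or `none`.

5

1 → no match
2 → no match
3 → no match — must end with "ba"
4 → no match
5 → match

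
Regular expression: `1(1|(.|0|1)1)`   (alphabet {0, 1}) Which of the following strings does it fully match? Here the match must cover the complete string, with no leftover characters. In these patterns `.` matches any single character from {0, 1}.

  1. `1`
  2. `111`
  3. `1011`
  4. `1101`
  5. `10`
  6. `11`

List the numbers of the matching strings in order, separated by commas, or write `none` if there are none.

2, 6

1 → no match
2 → match
3 → no match
4 → no match
5 → no match — must end with `1`
6 → match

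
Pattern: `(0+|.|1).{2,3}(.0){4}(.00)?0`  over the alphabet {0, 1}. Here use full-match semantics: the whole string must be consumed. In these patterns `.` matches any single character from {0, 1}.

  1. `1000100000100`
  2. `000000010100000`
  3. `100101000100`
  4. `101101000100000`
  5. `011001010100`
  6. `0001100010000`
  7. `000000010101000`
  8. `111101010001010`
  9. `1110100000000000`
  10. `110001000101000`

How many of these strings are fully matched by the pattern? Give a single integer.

1 → match
2 → match
3 → match
4 → match
5 → match
6 → match
7 → match
8 → no match
9 → match
10 → match
Total matched: 9

9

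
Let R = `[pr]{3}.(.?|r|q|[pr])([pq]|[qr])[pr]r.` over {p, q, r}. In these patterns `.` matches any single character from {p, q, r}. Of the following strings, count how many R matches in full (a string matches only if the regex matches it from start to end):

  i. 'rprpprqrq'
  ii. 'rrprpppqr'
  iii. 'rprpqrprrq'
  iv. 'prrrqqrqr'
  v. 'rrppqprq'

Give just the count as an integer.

1

i. 'rprpprqrq' → no match
ii. 'rrprpppqr' → no match
iii. 'rprpqrprrq' → no match
iv. 'prrrqqrqr' → no match
v. 'rrppqprq' → match
Total matched: 1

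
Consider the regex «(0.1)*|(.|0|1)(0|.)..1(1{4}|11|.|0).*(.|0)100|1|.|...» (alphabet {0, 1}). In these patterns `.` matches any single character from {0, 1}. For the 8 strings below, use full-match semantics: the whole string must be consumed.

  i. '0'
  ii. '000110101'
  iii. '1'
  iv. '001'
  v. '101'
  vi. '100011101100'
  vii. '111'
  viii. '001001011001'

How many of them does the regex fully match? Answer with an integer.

i → match
ii → no match
iii → match
iv → match
v → match
vi → match
vii → match
viii → match
Total matched: 7

7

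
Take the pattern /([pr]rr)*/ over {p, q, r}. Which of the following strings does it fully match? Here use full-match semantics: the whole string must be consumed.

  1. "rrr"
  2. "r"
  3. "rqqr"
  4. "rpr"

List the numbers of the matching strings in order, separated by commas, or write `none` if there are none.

1

1 → match
2 → no match
3 → no match
4 → no match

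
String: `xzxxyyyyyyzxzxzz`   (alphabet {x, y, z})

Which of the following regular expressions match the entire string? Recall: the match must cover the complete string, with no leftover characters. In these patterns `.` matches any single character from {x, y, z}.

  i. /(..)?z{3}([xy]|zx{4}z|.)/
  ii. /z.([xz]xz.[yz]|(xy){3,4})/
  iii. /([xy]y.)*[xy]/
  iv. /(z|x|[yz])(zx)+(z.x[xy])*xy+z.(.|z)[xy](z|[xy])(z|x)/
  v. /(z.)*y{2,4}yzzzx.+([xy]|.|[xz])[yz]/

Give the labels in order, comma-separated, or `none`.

i → no match
ii → no match — must start with `z`
iii → no match
iv → match
v → no match

iv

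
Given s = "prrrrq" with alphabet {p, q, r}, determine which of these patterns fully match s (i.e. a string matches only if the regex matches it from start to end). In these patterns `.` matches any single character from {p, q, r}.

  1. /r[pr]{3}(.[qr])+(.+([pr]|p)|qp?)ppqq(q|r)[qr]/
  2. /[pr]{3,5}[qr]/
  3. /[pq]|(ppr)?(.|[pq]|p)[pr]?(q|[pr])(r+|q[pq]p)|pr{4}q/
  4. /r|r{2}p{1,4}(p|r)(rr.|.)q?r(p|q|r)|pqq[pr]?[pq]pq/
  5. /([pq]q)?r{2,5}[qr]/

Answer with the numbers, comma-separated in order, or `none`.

1 → no match — must start with "r"
2 → match
3 → match
4 → no match
5 → no match

2, 3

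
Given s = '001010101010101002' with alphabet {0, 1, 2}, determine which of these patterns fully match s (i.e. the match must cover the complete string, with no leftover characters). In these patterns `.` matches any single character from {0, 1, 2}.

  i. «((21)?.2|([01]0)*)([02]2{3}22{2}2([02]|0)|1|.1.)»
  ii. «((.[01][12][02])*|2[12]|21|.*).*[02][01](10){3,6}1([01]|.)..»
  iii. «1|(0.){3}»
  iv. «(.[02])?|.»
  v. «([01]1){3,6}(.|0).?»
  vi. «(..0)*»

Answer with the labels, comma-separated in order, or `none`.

i → no match
ii → match
iii → no match
iv → no match
v → no match
vi → no match

ii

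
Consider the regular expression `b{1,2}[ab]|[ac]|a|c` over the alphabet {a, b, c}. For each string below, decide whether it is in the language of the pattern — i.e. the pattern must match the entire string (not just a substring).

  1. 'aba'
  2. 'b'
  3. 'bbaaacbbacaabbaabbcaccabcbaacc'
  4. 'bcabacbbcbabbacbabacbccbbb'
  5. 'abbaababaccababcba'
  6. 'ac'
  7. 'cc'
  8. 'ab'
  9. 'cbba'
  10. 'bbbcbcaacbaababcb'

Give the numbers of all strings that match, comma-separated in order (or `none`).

1 → no match
2 → no match
3 → no match
4 → no match
5 → no match
6 → no match
7 → no match
8 → no match
9 → no match
10 → no match

none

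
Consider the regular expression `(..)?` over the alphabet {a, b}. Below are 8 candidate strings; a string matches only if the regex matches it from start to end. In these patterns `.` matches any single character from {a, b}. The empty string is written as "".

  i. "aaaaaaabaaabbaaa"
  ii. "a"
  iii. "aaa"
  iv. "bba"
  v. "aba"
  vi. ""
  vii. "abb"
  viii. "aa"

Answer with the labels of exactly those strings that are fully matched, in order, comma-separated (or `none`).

vi, viii

i → no match
ii. "a" → no match
iii. "aaa" → no match
iv. "bba" → no match
v. "aba" → no match
vi. "" → match
vii. "abb" → no match
viii. "aa" → match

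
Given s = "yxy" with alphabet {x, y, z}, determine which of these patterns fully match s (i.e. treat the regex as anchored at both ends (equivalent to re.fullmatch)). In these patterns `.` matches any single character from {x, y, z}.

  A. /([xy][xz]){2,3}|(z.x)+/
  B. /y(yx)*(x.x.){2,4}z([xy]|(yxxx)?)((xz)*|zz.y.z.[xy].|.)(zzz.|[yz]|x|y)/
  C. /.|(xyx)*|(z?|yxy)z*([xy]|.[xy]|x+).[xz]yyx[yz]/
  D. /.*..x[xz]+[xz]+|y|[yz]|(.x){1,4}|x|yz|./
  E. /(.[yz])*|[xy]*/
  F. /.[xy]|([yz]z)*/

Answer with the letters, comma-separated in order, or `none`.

E

A → no match
B → no match
C → no match
D → no match
E → match
F → no match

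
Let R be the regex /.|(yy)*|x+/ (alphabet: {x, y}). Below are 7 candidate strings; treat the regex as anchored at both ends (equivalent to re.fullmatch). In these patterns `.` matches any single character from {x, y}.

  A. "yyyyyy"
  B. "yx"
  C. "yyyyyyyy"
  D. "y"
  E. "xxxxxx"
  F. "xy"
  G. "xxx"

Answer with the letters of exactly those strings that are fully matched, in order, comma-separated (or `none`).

A, C, D, E, G

A. "yyyyyy" → match
B. "yx" → no match
C. "yyyyyyyy" → match
D. "y" → match
E. "xxxxxx" → match
F. "xy" → no match
G. "xxx" → match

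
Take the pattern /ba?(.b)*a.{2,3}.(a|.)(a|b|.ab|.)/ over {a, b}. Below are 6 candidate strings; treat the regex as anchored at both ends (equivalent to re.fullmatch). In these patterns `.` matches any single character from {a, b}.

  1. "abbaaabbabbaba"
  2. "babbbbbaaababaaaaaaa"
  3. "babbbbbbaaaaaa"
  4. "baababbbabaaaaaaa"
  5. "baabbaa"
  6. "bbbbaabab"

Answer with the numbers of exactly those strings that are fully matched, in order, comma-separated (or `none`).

1 → no match — must start with "b"
2 → no match
3 → match
4 → match
5. "baabbaa" → match
6. "bbbbaabab" → no match

3, 4, 5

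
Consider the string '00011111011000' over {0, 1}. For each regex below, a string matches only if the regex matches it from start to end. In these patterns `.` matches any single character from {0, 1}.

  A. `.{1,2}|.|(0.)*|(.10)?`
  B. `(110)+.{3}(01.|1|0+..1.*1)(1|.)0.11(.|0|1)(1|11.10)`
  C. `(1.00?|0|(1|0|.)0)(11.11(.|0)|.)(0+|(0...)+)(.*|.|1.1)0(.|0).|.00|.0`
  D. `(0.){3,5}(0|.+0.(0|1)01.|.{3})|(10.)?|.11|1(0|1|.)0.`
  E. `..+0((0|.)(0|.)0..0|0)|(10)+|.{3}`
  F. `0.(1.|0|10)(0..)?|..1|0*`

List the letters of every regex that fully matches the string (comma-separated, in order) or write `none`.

A → no match
B → no match — must start with '110'
C → match
D → no match
E → match
F → no match

C, E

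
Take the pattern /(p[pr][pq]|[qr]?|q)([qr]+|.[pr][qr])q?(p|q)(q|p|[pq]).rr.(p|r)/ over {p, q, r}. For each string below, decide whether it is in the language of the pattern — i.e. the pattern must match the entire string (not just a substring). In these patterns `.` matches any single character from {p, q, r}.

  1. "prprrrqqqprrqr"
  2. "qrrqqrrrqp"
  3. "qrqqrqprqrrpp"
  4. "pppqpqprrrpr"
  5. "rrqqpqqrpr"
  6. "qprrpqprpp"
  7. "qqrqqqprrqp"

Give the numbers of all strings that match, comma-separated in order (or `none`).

1 → match
2 → match
3 → no match
4 → no match
5 → no match
6 → no match
7 → match

1, 2, 7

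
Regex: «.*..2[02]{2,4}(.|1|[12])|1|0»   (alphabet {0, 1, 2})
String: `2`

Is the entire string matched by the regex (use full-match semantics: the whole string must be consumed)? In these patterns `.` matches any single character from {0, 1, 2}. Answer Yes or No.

No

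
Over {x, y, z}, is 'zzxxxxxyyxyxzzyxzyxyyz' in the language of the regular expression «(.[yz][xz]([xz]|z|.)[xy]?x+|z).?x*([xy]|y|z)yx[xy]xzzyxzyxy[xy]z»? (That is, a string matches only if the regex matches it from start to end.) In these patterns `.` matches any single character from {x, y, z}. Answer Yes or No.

Yes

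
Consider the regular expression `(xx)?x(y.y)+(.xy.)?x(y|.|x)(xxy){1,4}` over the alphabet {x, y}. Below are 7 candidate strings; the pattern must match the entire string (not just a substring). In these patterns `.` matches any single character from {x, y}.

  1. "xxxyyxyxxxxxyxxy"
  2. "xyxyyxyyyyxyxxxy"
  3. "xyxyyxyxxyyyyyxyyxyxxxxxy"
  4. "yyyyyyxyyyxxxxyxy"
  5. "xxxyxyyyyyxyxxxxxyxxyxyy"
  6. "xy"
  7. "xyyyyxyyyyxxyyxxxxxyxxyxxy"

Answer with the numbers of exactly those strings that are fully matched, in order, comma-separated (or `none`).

1 → no match
2 → no match
3 → no match
4 → no match — must end with "xxy"
5 → no match — must end with "xxy"
6 → no match — must end with "xxy"
7 → no match

none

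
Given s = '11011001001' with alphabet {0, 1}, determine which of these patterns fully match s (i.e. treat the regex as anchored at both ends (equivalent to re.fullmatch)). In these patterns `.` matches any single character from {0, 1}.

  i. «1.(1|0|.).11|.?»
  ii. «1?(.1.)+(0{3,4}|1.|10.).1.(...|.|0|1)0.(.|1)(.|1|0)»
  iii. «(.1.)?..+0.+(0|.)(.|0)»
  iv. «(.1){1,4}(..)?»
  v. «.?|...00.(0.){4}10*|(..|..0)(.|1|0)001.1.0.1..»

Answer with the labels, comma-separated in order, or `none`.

iii

i → no match
ii → no match
iii → match
iv → no match
v → no match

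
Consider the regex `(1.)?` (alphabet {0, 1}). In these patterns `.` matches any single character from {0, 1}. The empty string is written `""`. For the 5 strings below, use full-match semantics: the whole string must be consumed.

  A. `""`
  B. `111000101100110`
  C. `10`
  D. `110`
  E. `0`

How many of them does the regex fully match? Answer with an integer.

2

A → match
B → no match
C → match
D → no match
E → no match
Total matched: 2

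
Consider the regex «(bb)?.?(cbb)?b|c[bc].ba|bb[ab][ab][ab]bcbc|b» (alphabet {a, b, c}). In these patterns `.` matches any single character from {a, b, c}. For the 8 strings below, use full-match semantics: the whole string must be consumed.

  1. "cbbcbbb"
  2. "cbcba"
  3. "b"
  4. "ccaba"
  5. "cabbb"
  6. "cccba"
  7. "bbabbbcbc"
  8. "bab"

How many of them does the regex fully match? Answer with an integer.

5

1 → no match
2 → match
3 → match
4 → match
5 → no match
6 → match
7 → match
8 → no match
Total matched: 5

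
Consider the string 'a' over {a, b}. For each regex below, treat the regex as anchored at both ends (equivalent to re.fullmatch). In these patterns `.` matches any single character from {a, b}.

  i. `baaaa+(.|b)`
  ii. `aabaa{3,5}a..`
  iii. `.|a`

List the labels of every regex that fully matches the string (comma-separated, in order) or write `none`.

iii

i → no match — must start with 'baaaa'
ii → no match — must start with 'aabaa'
iii → match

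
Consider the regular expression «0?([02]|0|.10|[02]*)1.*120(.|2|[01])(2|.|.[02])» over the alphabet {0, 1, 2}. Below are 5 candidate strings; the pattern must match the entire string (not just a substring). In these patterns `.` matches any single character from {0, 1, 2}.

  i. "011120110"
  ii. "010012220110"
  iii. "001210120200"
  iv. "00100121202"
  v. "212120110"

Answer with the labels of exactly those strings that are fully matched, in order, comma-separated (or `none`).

i → match
ii → no match
iii → match
iv → no match
v → match

i, iii, v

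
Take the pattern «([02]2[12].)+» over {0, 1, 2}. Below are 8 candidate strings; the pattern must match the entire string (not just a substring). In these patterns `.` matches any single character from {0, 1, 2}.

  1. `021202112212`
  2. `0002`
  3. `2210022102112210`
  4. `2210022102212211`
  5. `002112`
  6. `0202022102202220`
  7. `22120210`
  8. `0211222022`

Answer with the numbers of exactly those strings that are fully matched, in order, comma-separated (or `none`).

1, 3, 4, 7

1 → match
2 → no match
3 → match
4 → match
5 → no match
6 → no match
7 → match
8 → no match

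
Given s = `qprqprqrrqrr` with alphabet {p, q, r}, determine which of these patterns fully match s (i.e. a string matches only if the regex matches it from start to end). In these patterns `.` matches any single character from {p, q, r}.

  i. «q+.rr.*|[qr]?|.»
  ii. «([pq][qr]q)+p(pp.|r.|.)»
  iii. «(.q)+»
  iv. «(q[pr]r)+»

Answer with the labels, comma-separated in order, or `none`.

iv

i → no match
ii → no match
iii → no match — must end with `q`
iv → match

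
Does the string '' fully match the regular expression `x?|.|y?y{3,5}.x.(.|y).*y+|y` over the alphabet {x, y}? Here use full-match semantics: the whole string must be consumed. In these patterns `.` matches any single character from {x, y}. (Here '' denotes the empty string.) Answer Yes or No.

Yes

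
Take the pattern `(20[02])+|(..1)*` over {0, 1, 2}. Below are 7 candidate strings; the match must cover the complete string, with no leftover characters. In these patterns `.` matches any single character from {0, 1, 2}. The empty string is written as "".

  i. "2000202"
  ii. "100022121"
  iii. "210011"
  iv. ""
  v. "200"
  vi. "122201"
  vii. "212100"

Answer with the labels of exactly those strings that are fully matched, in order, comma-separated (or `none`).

iv, v

i → no match
ii → no match
iii → no match
iv → match
v → match
vi → no match
vii → no match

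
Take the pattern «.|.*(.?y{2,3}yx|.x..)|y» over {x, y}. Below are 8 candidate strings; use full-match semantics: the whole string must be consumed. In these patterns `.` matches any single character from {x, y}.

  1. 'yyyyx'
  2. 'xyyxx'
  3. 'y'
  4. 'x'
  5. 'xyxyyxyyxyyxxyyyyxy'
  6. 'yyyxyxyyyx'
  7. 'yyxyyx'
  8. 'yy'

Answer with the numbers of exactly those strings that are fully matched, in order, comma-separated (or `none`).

1, 3, 4, 6

1 → match
2 → no match
3 → match
4 → match
5 → no match
6 → match
7 → no match
8 → no match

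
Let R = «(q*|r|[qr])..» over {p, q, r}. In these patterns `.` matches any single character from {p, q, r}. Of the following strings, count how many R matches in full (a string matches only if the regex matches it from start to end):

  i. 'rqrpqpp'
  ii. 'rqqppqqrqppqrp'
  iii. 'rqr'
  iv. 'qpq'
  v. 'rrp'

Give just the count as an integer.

i. 'rqrpqpp' → no match
ii → no match
iii. 'rqr' → match
iv. 'qpq' → match
v. 'rrp' → match
Total matched: 3

3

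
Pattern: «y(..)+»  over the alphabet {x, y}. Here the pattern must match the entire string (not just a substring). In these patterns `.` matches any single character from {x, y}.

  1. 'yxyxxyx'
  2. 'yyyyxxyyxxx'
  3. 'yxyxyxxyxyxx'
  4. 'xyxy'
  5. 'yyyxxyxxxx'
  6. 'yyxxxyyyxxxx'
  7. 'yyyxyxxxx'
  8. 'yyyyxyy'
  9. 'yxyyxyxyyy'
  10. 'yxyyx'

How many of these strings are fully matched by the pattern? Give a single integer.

1 → match
2 → match
3 → no match
4 → no match — must start with 'y'
5 → no match
6 → no match
7 → match
8 → match
9 → no match
10 → match
Total matched: 5

5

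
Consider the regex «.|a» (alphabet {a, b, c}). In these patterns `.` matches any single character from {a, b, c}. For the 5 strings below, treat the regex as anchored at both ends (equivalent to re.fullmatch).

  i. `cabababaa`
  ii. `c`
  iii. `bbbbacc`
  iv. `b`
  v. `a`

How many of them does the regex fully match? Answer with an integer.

3

i. `cabababaa` → no match
ii. `c` → match
iii. `bbbbacc` → no match
iv. `b` → match
v. `a` → match
Total matched: 3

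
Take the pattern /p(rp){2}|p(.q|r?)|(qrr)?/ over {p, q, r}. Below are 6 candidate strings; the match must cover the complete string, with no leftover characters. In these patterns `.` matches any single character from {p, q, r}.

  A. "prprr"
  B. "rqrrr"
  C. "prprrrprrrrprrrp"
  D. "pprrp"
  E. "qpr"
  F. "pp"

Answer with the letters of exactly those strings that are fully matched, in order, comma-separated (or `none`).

none

A. "prprr" → no match
B. "rqrrr" → no match
C → no match
D. "pprrp" → no match
E. "qpr" → no match
F. "pp" → no match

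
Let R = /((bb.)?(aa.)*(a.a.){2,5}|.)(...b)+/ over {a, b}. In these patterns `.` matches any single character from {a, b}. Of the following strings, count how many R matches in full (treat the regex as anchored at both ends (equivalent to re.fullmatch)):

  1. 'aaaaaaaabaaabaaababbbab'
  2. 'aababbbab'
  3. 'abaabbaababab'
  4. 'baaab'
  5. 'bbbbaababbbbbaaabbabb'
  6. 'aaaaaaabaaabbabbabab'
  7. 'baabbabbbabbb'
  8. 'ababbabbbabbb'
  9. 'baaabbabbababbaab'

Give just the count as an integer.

8

1 → match
2 → match
3 → match
4 → match
5 → no match
6 → match
7 → match
8 → match
9 → match
Total matched: 8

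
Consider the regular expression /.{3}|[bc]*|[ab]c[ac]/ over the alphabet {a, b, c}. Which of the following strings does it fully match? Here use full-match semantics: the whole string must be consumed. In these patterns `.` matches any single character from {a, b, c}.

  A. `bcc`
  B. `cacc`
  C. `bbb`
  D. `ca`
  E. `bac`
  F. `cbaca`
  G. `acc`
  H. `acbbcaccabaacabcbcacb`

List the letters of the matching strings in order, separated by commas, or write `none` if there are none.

A, C, E, G

A → match
B → no match
C → match
D → no match
E → match
F → no match
G → match
H → no match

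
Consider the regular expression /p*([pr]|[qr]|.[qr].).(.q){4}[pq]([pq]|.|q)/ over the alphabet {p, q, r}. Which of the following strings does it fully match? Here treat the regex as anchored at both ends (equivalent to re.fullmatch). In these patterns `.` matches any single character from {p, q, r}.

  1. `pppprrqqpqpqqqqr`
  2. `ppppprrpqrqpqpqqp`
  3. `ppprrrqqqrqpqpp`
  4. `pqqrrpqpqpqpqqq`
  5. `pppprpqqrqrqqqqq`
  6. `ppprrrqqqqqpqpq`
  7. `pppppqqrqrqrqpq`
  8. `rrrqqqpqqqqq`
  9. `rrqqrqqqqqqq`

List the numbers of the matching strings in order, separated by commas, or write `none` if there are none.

1 → match
2 → match
3 → match
4 → match
5 → match
6 → match
7 → match
8 → match
9 → match

1, 2, 3, 4, 5, 6, 7, 8, 9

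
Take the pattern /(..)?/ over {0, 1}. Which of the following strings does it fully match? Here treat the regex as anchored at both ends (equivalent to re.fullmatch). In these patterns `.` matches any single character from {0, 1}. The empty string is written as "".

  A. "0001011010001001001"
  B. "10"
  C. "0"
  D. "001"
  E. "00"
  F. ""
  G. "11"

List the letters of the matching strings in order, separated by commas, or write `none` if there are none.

A → no match
B. "10" → match
C. "0" → no match
D. "001" → no match
E. "00" → match
F. "" → match
G. "11" → match

B, E, F, G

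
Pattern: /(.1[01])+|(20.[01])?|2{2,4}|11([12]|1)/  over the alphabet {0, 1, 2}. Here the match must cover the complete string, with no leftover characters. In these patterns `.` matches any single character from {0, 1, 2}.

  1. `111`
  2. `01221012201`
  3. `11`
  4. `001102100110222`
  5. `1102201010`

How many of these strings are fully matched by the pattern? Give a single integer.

1 → match
2 → no match
3 → no match
4 → no match
5 → no match
Total matched: 1

1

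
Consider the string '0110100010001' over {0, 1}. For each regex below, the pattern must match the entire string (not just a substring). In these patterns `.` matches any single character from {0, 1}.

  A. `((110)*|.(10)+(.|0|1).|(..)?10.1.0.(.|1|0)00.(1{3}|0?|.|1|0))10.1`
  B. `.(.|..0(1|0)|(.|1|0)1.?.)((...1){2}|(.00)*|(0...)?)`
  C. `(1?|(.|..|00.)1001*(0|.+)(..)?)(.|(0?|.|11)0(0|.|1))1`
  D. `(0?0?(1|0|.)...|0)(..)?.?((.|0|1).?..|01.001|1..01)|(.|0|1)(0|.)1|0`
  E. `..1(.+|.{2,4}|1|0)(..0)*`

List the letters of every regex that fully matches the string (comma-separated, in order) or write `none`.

A → no match
B → match
C → no match
D → match
E → match

B, D, E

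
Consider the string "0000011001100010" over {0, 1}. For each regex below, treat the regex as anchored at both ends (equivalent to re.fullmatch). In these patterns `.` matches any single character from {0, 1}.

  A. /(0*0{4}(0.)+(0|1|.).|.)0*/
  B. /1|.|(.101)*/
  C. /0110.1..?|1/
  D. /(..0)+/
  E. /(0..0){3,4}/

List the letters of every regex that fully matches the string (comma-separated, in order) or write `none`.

E

A → no match
B → no match
C → no match
D → no match
E → match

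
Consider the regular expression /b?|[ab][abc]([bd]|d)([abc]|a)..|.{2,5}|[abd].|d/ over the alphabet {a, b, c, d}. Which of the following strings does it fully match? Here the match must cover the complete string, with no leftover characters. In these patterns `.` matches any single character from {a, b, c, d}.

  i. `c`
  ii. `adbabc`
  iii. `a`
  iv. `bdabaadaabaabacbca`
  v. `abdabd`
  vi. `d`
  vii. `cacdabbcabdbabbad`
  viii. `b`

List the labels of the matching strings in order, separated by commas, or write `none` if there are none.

i → no match
ii → no match
iii → no match
iv → no match
v → match
vi → match
vii → no match
viii → match

v, vi, viii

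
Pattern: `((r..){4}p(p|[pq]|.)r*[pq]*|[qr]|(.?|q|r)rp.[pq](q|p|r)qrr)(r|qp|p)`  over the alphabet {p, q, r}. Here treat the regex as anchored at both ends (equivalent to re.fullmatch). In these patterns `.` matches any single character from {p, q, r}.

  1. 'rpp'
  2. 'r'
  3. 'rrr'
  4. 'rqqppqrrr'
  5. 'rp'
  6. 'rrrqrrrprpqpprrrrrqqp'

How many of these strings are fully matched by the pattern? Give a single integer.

1

1 → no match
2 → no match
3 → no match
4 → no match
5 → match
6 → no match
Total matched: 1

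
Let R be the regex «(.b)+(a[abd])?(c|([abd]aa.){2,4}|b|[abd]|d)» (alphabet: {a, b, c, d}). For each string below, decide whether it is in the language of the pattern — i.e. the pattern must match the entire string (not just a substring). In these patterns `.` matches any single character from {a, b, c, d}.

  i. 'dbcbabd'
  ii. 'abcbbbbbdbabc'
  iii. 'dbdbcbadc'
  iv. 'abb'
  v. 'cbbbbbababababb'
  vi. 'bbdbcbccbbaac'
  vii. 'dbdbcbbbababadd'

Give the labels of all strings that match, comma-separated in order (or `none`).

i, ii, iii, iv, v, vii

i. 'dbcbabd' → match
ii → match
iii. 'dbdbcbadc' → match
iv. 'abb' → match
v → match
vi → no match
vii → match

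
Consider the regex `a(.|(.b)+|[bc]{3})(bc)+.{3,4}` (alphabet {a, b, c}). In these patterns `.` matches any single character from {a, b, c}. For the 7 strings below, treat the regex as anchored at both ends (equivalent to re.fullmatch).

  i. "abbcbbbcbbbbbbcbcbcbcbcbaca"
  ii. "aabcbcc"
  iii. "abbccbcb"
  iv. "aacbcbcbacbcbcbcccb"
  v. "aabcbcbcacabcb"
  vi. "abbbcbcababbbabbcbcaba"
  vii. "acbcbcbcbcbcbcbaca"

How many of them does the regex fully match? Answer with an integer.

i → match
ii. "aabcbcc" → match
iii. "abbccbcb" → match
iv → no match
v → no match
vi → no match
vii → match
Total matched: 4

4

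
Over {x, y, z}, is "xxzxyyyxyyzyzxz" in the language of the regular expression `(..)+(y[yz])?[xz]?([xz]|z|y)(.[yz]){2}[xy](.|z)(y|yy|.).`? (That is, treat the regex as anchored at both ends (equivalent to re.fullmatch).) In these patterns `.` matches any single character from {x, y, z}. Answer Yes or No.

Yes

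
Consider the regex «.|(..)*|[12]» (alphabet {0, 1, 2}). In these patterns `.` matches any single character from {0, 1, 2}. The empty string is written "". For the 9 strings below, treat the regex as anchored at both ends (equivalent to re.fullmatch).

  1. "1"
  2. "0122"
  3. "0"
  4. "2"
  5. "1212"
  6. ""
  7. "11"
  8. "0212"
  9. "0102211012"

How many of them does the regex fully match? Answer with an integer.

9

1 → match
2 → match
3 → match
4 → match
5 → match
6 → match
7 → match
8 → match
9 → match
Total matched: 9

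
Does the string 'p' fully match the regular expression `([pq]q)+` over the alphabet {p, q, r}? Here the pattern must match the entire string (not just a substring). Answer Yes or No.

No

Every match must end with 'q', but 'p' does not.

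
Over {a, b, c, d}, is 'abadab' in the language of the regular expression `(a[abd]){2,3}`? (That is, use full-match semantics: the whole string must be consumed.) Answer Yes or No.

Yes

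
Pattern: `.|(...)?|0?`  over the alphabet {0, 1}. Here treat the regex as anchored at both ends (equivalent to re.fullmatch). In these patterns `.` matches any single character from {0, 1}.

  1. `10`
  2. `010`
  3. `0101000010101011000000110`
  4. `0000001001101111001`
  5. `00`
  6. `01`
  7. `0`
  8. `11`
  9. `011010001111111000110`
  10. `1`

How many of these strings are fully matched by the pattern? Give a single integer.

1. `10` → no match
2. `010` → match
3 → no match
4 → no match
5. `00` → no match
6. `01` → no match
7. `0` → match
8. `11` → no match
9 → no match
10. `1` → match
Total matched: 3

3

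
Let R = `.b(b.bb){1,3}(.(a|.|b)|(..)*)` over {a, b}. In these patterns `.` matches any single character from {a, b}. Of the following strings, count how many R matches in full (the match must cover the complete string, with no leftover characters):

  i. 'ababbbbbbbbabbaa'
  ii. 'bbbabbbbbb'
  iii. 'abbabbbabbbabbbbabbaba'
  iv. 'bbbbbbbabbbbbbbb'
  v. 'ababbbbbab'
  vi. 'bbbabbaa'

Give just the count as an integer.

i → no match
ii. 'bbbabbbbbb' → match
iii → match
iv → match
v. 'ababbbbbab' → no match
vi. 'bbbabbaa' → match
Total matched: 4

4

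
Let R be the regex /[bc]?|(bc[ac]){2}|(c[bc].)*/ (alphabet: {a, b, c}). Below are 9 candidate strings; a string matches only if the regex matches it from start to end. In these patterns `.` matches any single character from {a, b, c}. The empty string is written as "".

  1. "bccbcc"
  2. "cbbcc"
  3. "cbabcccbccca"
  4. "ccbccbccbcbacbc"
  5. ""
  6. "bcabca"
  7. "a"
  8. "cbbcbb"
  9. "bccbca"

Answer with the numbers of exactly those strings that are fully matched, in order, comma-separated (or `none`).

1, 4, 5, 6, 8, 9

1 → match
2 → no match
3 → no match
4 → match
5 → match
6 → match
7 → no match
8 → match
9 → match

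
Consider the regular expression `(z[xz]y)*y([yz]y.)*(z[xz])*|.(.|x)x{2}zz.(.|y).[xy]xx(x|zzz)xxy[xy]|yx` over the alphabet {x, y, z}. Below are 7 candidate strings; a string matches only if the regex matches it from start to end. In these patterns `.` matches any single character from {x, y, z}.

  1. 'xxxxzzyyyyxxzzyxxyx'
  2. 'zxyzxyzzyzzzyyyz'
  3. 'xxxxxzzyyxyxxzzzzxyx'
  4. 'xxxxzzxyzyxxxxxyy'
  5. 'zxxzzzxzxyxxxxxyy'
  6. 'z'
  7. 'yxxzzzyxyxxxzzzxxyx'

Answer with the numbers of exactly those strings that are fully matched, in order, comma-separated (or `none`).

4

1 → no match
2 → no match
3 → no match
4 → match
5 → no match
6 → no match
7 → no match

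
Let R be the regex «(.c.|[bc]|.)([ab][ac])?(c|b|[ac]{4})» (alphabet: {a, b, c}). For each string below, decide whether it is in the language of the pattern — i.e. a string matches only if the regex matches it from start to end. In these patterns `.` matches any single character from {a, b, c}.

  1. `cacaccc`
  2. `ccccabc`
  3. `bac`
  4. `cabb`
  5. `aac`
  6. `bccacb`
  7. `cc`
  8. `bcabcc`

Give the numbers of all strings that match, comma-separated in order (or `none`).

1 → match
2 → no match
3 → no match
4 → no match
5 → no match
6 → match
7 → match
8 → match

1, 6, 7, 8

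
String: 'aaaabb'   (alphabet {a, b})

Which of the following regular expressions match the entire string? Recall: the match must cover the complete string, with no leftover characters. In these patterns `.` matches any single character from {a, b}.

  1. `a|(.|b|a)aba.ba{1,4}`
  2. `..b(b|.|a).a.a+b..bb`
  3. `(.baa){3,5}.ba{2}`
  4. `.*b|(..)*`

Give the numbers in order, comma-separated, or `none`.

4

1 → no match — must end with 'a'
2 → no match
3 → no match — must end with 'a'
4 → match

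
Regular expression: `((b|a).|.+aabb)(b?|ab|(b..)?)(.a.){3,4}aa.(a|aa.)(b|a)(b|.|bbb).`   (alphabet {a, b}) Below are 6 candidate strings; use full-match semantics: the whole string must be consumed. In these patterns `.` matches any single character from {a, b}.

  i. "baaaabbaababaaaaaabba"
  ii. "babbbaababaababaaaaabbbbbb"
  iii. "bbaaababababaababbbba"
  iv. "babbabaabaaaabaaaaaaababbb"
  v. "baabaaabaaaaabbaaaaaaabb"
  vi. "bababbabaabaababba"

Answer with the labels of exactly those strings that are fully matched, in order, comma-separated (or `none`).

i → no match
ii → no match
iii → no match
iv → no match
v → no match
vi → match

vi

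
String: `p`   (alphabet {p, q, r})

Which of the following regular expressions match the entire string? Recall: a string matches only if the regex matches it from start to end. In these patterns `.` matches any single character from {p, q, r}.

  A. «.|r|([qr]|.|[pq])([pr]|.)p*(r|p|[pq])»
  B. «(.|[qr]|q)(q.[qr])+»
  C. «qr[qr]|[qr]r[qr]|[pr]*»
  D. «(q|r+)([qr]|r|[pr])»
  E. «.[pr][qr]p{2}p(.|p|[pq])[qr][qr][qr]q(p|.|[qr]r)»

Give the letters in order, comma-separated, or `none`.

A → match
B → no match
C → match
D → no match
E → no match

A, C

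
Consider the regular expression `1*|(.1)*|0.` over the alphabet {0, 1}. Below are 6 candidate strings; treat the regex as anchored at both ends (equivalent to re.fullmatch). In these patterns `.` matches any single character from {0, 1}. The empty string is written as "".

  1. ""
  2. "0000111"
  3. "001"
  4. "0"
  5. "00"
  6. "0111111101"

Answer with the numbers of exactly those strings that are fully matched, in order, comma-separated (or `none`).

1, 5, 6

1 → match
2 → no match
3 → no match
4 → no match
5 → match
6 → match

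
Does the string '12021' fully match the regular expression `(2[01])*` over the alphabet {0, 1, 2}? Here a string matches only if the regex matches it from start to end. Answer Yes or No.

No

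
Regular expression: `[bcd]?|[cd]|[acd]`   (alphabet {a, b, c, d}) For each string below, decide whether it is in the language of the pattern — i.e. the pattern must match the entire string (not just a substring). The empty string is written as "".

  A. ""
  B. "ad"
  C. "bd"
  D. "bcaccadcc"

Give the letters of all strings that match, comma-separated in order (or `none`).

A

A → match
B → no match
C → no match
D → no match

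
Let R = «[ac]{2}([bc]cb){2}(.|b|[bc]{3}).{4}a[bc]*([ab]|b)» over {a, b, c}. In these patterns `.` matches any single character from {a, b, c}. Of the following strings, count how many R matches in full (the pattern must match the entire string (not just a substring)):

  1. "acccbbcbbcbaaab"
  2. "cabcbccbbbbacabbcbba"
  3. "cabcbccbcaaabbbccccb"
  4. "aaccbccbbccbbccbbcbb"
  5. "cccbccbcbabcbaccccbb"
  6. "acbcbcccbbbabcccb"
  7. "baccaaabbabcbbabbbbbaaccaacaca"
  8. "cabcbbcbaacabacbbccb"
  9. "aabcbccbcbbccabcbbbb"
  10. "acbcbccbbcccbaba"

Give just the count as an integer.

5

1 → match
2 → match
3 → no match
4 → no match
5 → no match
6 → no match
7 → no match
8 → match
9 → match
10 → match
Total matched: 5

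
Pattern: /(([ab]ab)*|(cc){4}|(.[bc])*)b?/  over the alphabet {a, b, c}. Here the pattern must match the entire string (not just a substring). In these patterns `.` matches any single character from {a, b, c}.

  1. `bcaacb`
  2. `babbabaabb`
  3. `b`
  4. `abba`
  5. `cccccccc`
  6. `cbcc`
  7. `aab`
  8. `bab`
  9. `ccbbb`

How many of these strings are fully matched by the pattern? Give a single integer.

7

1 → no match
2 → match
3 → match
4 → no match
5 → match
6 → match
7 → match
8 → match
9 → match
Total matched: 7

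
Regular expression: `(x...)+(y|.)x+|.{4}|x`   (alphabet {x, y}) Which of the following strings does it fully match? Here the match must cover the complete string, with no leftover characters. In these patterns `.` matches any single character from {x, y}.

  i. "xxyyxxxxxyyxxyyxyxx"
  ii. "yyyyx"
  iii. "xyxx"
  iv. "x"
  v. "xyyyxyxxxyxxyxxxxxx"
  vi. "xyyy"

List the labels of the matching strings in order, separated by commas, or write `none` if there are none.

i → match
ii → no match
iii → match
iv → match
v → match
vi → match

i, iii, iv, v, vi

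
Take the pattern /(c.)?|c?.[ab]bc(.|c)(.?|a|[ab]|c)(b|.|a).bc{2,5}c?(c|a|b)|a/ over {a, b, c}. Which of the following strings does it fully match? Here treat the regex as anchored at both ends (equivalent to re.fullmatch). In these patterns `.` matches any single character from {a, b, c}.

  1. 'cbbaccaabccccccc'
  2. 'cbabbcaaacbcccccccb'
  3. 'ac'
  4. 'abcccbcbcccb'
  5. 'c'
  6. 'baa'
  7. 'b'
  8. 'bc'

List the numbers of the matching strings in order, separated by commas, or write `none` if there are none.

1 → no match
2 → no match
3 → no match
4 → no match
5 → no match
6 → no match
7 → no match
8 → no match

none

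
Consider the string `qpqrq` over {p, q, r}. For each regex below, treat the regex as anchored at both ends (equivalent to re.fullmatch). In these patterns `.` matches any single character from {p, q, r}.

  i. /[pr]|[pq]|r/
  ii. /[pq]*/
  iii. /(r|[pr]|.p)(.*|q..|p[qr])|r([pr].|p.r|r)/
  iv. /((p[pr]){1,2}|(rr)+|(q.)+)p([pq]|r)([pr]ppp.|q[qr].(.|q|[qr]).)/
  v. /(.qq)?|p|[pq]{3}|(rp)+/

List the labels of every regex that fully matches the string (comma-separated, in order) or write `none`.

i → no match
ii → no match
iii → match
iv → no match
v → no match

iii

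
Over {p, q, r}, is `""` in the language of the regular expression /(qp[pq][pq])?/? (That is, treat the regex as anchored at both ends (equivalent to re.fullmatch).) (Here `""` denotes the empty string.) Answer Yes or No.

Yes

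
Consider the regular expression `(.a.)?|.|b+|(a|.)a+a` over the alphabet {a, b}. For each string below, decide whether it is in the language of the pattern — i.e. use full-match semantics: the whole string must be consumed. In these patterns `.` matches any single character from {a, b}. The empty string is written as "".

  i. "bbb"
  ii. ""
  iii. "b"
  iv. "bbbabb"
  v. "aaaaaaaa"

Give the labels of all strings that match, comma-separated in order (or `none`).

i, ii, iii, v

i → match
ii → match
iii → match
iv → no match
v → match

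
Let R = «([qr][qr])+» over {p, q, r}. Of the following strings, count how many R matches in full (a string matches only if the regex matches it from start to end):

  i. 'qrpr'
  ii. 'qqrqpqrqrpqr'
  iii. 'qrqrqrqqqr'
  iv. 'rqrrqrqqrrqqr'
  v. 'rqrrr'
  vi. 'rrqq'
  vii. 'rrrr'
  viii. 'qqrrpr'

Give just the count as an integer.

3

i → no match
ii → no match
iii → match
iv → no match
v → no match
vi → match
vii → match
viii → no match
Total matched: 3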